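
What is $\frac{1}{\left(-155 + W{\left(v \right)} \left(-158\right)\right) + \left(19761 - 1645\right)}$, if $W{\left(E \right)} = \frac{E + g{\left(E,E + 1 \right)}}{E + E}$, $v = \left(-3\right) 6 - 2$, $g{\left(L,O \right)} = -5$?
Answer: $\frac{4}{71449} \approx 5.5984 \cdot 10^{-5}$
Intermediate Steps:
$v = -20$ ($v = -18 - 2 = -20$)
$W{\left(E \right)} = \frac{-5 + E}{2 E}$ ($W{\left(E \right)} = \frac{E - 5}{E + E} = \frac{-5 + E}{2 E}$)
$\frac{1}{\left(-155 + W{\left(v \right)} \left(-158\right)\right) + \left(19761 - 1645\right)} = \frac{1}{\left(-155 + \frac{-5 - 20}{2 \left(-20\right)} \left(-158\right)\right) + \left(19761 - 1645\right)} = \frac{1}{\left(-155 + \frac{1}{2} \left(- \frac{1}{20}\right) \left(-25\right) \left(-158\right)\right) + \left(19761 - 1645\right)} = \frac{1}{\left(-155 + \frac{5}{8} \left(-158\right)\right) + 18116} = \frac{1}{\left(-155 - \frac{395}{4}\right) + 18116} = \frac{1}{- \frac{1015}{4} + 18116} = \frac{1}{\frac{71449}{4}} = \frac{4}{71449}$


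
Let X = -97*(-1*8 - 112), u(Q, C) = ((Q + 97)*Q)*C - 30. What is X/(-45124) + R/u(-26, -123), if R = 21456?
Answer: -34883862/213425239 ≈ -0.16345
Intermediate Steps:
u(Q, C) = -30 + C*Q*(97 + Q) (u(Q, C) = ((97 + Q)*Q)*C - 30 = (Q*(97 + Q))*C - 30 = C*Q*(97 + Q) - 30 = -30 + C*Q*(97 + Q))
X = 11640 (X = -97*(-8 - 112) = -97*(-120) = 11640)
X/(-45124) + R/u(-26, -123) = 11640/(-45124) + 21456/(-30 - 123*(-26)**2 + 97*(-123)*(-26)) = 11640*(-1/45124) + 21456/(-30 - 123*676 + 310206) = -2910/11281 + 21456/(-30 - 83148 + 310206) = -2910/11281 + 21456/227028 = -2910/11281 + 21456*(1/227028) = -2910/11281 + 1788/18919 = -34883862/213425239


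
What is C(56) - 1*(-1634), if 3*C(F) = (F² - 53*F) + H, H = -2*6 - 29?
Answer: 5029/3 ≈ 1676.3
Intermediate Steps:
H = -41 (H = -12 - 29 = -41)
C(F) = -41/3 - 53*F/3 + F²/3 (C(F) = ((F² - 53*F) - 41)/3 = (-41 + F² - 53*F)/3 = -41/3 - 53*F/3 + F²/3)
C(56) - 1*(-1634) = (-41/3 - 53/3*56 + (⅓)*56²) - 1*(-1634) = (-41/3 - 2968/3 + (⅓)*3136) + 1634 = (-41/3 - 2968/3 + 3136/3) + 1634 = 127/3 + 1634 = 5029/3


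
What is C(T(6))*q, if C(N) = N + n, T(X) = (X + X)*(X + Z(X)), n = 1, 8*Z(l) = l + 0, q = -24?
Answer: -1968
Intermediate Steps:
Z(l) = l/8 (Z(l) = (l + 0)/8 = l/8)
T(X) = 9*X²/4 (T(X) = (X + X)*(X + X/8) = (2*X)*(9*X/8) = 9*X²/4)
C(N) = 1 + N (C(N) = N + 1 = 1 + N)
C(T(6))*q = (1 + (9/4)*6²)*(-24) = (1 + (9/4)*36)*(-24) = (1 + 81)*(-24) = 82*(-24) = -1968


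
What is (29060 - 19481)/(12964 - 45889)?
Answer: -3193/10975 ≈ -0.29093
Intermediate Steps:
(29060 - 19481)/(12964 - 45889) = 9579/(-32925) = 9579*(-1/32925) = -3193/10975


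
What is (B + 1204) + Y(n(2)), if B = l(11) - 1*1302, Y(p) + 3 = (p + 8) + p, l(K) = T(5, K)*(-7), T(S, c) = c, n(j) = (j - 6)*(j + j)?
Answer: -202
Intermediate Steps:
n(j) = 2*j*(-6 + j) (n(j) = (-6 + j)*(2*j) = 2*j*(-6 + j))
l(K) = -7*K (l(K) = K*(-7) = -7*K)
Y(p) = 5 + 2*p (Y(p) = -3 + ((p + 8) + p) = -3 + ((8 + p) + p) = -3 + (8 + 2*p) = 5 + 2*p)
B = -1379 (B = -7*11 - 1*1302 = -77 - 1302 = -1379)
(B + 1204) + Y(n(2)) = (-1379 + 1204) + (5 + 2*(2*2*(-6 + 2))) = -175 + (5 + 2*(2*2*(-4))) = -175 + (5 + 2*(-16)) = -175 + (5 - 32) = -175 - 27 = -202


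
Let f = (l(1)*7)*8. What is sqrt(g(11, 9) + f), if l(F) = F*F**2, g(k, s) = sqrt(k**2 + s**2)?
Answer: sqrt(56 + sqrt(202)) ≈ 8.3793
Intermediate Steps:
l(F) = F**3
f = 56 (f = (1**3*7)*8 = (1*7)*8 = 7*8 = 56)
sqrt(g(11, 9) + f) = sqrt(sqrt(11**2 + 9**2) + 56) = sqrt(sqrt(121 + 81) + 56) = sqrt(sqrt(202) + 56) = sqrt(56 + sqrt(202))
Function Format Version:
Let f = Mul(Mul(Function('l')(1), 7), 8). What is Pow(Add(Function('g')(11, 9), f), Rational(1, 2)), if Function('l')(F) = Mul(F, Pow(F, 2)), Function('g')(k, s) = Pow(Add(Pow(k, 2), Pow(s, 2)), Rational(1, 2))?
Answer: Pow(Add(56, Pow(202, Rational(1, 2))), Rational(1, 2)) ≈ 8.3793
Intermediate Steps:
Function('l')(F) = Pow(F, 3)
f = 56 (f = Mul(Mul(Pow(1, 3), 7), 8) = Mul(Mul(1, 7), 8) = Mul(7, 8) = 56)
Pow(Add(Function('g')(11, 9), f), Rational(1, 2)) = Pow(Add(Pow(Add(Pow(11, 2), Pow(9, 2)), Rational(1, 2)), 56), Rational(1, 2)) = Pow(Add(Pow(Add(121, 81), Rational(1, 2)), 56), Rational(1, 2)) = Pow(Add(Pow(202, Rational(1, 2)), 56), Rational(1, 2)) = Pow(Add(56, Pow(202, Rational(1, 2))), Rational(1, 2))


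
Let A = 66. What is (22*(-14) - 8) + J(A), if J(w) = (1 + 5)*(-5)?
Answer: -346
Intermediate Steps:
J(w) = -30 (J(w) = 6*(-5) = -30)
(22*(-14) - 8) + J(A) = (22*(-14) - 8) - 30 = (-308 - 8) - 30 = -316 - 30 = -346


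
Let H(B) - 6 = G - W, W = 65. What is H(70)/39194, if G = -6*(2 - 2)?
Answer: -59/39194 ≈ -0.0015053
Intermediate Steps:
G = 0 (G = -6*0 = 0)
H(B) = -59 (H(B) = 6 + (0 - 1*65) = 6 + (0 - 65) = 6 - 65 = -59)
H(70)/39194 = -59/39194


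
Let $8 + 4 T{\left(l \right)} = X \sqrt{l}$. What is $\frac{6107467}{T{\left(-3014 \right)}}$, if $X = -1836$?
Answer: $- \frac{6107467}{317496269} + \frac{2803327353 i \sqrt{3014}}{634992538} \approx -0.019236 + 242.37 i$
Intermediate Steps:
$T{\left(l \right)} = -2 - 459 \sqrt{l}$ ($T{\left(l \right)} = -2 + \frac{\left(-1836\right) \sqrt{l}}{4} = -2 - 459 \sqrt{l}$)
$\frac{6107467}{T{\left(-3014 \right)}} = \frac{6107467}{-2 - 459 \sqrt{-3014}} = \frac{6107467}{-2 - 459 i \sqrt{3014}}$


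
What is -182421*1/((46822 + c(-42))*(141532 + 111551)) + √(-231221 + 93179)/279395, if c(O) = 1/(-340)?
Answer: -6891460/447661055973 + 3*I*√15338/279395 ≈ -1.5394e-5 + 0.0013298*I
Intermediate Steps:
c(O) = -1/340
-182421*1/((46822 + c(-42))*(141532 + 111551)) + √(-231221 + 93179)/279395 = -182421*1/((46822 - 1/340)*(141532 + 111551)) + √(-231221 + 93179)/279395 = -182421/((15919479/340)*253083) + √(-138042)*(1/279395) = -182421/4028949503757/340 + (3*I*√15338)*(1/279395) = -182421*340/4028949503757 + 3*I*√15338/279395 = -6891460/447661055973 + 3*I*√15338/279395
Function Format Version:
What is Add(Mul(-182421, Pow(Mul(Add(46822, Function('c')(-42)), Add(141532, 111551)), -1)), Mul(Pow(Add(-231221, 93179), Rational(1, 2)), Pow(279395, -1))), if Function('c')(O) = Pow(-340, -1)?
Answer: Add(Rational(-6891460, 447661055973), Mul(Rational(3, 279395), I, Pow(15338, Rational(1, 2)))) ≈ Add(-1.5394e-5, Mul(0.0013298, I))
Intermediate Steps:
Function('c')(O) = Rational(-1, 340)
Add(Mul(-182421, Pow(Mul(Add(46822, Function('c')(-42)), Add(141532, 111551)), -1)), Mul(Pow(Add(-231221, 93179), Rational(1, 2)), Pow(279395, -1))) = Add(Mul(-182421, Pow(Mul(Add(46822, Rational(-1, 340)), Add(141532, 111551)), -1)), Mul(Pow(Add(-231221, 93179), Rational(1, 2)), Pow(279395, -1))) = Add(Mul(-182421, Pow(Mul(Rational(15919479, 340), 253083), -1)), Mul(Pow(-138042, Rational(1, 2)), Rational(1, 279395))) = Add(Mul(-182421, Pow(Rational(4028949503757, 340), -1)), Mul(Mul(3, I, Pow(15338, Rational(1, 2))), Rational(1, 279395))) = Add(Mul(-182421, Rational(340, 4028949503757)), Mul(Rational(3, 279395), I, Pow(15338, Rational(1, 2)))) = Add(Rational(-6891460, 447661055973), Mul(Rational(3, 279395), I, Pow(15338, Rational(1, 2))))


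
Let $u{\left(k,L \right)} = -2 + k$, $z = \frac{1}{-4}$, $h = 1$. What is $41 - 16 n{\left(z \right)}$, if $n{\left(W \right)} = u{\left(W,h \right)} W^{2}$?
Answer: $\frac{173}{4} \approx 43.25$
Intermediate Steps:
$z = - \frac{1}{4} \approx -0.25$
$n{\left(W \right)} = W^{2} \left(-2 + W\right)$ ($n{\left(W \right)} = \left(-2 + W\right) W^{2} = W^{2} \left(-2 + W\right)$)
$41 - 16 n{\left(z \right)} = 41 - 16 \left(- \frac{1}{4}\right)^{2} \left(-2 - \frac{1}{4}\right) = 41 - 16 \cdot \frac{1}{16} \left(- \frac{9}{4}\right) = 41 - - \frac{9}{4} = 41 + \frac{9}{4} = \frac{173}{4}$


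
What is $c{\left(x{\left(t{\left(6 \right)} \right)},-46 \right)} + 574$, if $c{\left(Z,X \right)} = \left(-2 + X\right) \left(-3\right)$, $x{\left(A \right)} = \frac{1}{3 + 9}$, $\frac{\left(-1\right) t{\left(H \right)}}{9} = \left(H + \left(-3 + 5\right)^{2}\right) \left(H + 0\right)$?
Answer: $718$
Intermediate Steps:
$t{\left(H \right)} = - 9 H \left(4 + H\right)$ ($t{\left(H \right)} = - 9 \left(H + \left(-3 + 5\right)^{2}\right) \left(H + 0\right) = - 9 \left(H + 2^{2}\right) H = - 9 \left(H + 4\right) H = - 9 \left(4 + H\right) H = - 9 H \left(4 + H\right)$)
$x{\left(A \right)} = \frac{1}{12}$
$c{\left(Z,X \right)} = 6 - 3 X$
$c{\left(x{\left(t{\left(6 \right)} \right)},-46 \right)} + 574 = \left(6 - -138\right) + 574 = \left(6 + 138\right) + 574 = 144 + 574 = 718$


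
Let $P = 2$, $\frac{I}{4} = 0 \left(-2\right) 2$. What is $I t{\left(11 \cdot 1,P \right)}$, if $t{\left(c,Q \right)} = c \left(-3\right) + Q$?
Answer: $0$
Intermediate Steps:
$I = 0$ ($I = 4 \cdot 0 \left(-2\right) 2 = 4 \cdot 0 \cdot 2 = 4 \cdot 0 = 0$)
$t{\left(c,Q \right)} = Q - 3 c$ ($t{\left(c,Q \right)} = - 3 c + Q = Q - 3 c$)
$I t{\left(11 \cdot 1,P \right)} = 0 \left(2 - 3 \cdot 11 \cdot 1\right) = 0 \left(2 - 33\right) = 0 \left(-31\right) = 0$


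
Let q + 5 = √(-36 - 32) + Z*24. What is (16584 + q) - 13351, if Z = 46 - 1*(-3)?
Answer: 4404 + 2*I*√17 ≈ 4404.0 + 8.2462*I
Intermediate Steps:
Z = 49 (Z = 46 + 3 = 49)
q = 1171 + 2*I*√17 (q = -5 + (√(-36 - 32) + 49*24) = -5 + (√(-68) + 1176) = -5 + (2*I*√17 + 1176) = -5 + (1176 + 2*I*√17) = 1171 + 2*I*√17 ≈ 1171.0 + 8.2462*I)
(16584 + q) - 13351 = (16584 + (1171 + 2*I*√17)) - 13351 = (17755 + 2*I*√17) - 13351 = 4404 + 2*I*√17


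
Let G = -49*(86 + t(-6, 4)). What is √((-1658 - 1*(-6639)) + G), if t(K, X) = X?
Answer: √571 ≈ 23.896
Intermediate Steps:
G = -4410 (G = -49*(86 + 4) = -49*90 = -4410)
√((-1658 - 1*(-6639)) + G) = √((-1658 - 1*(-6639)) - 4410) = √((-1658 + 6639) - 4410) = √(4981 - 4410) = √571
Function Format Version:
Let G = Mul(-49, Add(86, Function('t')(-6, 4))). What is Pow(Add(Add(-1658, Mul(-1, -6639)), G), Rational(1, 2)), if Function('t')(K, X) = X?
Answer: Pow(571, Rational(1, 2)) ≈ 23.896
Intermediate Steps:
G = -4410 (G = Mul(-49, Add(86, 4)) = Mul(-49, 90) = -4410)
Pow(Add(Add(-1658, Mul(-1, -6639)), G), Rational(1, 2)) = Pow(Add(Add(-1658, Mul(-1, -6639)), -4410), Rational(1, 2)) = Pow(Add(Add(-1658, 6639), -4410), Rational(1, 2)) = Pow(Add(4981, -4410), Rational(1, 2)) = Pow(571, Rational(1, 2))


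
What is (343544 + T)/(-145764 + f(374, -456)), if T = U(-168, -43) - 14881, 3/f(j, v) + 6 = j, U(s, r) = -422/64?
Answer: -241891115/107282298 ≈ -2.2547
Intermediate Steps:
U(s, r) = -211/32 (U(s, r) = -422*1/64 = -211/32)
f(j, v) = 3/(-6 + j)
T = -476403/32 (T = -211/32 - 14881 = -476403/32 ≈ -14888.)
(343544 + T)/(-145764 + f(374, -456)) = (343544 - 476403/32)/(-145764 + 3/(-6 + 374)) = 10517005/(32*(-145764 + 3/368)) = 10517005/(32*(-53641149/368)) = (10517005/32)*(-368/53641149) = -241891115/107282298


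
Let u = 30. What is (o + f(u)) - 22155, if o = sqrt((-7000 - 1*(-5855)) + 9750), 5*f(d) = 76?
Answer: -110699/5 + sqrt(8605) ≈ -22047.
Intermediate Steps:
f(d) = 76/5 (f(d) = (1/5)*76 = 76/5)
o = sqrt(8605) (o = sqrt((-7000 + 5855) + 9750) = sqrt(-1145 + 9750) = sqrt(8605) ≈ 92.763)
(o + f(u)) - 22155 = (sqrt(8605) + 76/5) - 22155 = (76/5 + sqrt(8605)) - 22155 = -110699/5 + sqrt(8605)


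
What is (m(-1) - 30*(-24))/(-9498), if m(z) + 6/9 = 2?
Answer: -1082/14247 ≈ -0.075946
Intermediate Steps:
m(z) = 4/3 (m(z) = -⅔ + 2 = 4/3)
(m(-1) - 30*(-24))/(-9498) = (4/3 - 30*(-24))/(-9498) = (4/3 + 720)*(-1/9498) = (2164/3)*(-1/9498) = -1082/14247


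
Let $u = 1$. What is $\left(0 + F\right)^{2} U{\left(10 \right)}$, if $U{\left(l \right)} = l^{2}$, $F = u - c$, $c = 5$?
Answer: $1600$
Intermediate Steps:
$F = -4$ ($F = 1 - 5 = -4$)
$\left(0 + F\right)^{2} U{\left(10 \right)} = \left(0 - 4\right)^{2} \cdot 10^{2} = \left(-4\right)^{2} \cdot 100 = 16 \cdot 100 = 1600$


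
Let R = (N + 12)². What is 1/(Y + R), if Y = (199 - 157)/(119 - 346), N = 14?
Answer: 227/153410 ≈ 0.0014797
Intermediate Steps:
Y = -42/227 (Y = 42/(-227) = 42*(-1/227) = -42/227 ≈ -0.18502)
R = 676 (R = (14 + 12)² = 26² = 676)
1/(Y + R) = 1/(-42/227 + 676) = 1/(153410/227) = 227/153410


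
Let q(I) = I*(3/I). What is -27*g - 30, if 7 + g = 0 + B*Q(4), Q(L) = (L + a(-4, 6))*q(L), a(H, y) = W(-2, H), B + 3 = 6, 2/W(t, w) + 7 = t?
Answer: -759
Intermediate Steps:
W(t, w) = 2/(-7 + t)
B = 3 (B = -3 + 6 = 3)
a(H, y) = -2/9 (a(H, y) = 2/(-7 - 2) = 2/(-9) = 2*(-⅑) = -2/9)
q(I) = 3
Q(L) = -⅔ + 3*L (Q(L) = (L - 2/9)*3 = (-2/9 + L)*3 = -⅔ + 3*L)
g = 27 (g = -7 + (0 + 3*(-⅔ + 3*4)) = -7 + (0 + 3*(-⅔ + 12)) = -7 + (0 + 3*(34/3)) = -7 + (0 + 34) = -7 + 34 = 27)
-27*g - 30 = -27*27 - 30 = -729 - 30 = -759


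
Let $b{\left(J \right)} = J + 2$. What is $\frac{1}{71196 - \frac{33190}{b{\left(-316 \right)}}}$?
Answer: $\frac{157}{11194367} \approx 1.4025 \cdot 10^{-5}$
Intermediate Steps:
$b{\left(J \right)} = 2 + J$
$\frac{1}{71196 - \frac{33190}{b{\left(-316 \right)}}} = \frac{1}{71196 - \frac{33190}{2 - 316}} = \frac{1}{71196 - \frac{33190}{-314}} = \frac{1}{71196 - - \frac{16595}{157}} = \frac{1}{71196 + \frac{16595}{157}} = \frac{1}{\frac{11194367}{157}} = \frac{157}{11194367}$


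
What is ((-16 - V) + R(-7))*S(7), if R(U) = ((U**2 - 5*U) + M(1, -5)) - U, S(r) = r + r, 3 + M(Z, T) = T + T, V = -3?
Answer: 910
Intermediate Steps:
M(Z, T) = -3 + 2*T (M(Z, T) = -3 + (T + T) = -3 + 2*T)
S(r) = 2*r
R(U) = -13 + U**2 - 6*U (R(U) = ((U**2 - 5*U) + (-3 + 2*(-5))) - U = ((U**2 - 5*U) + (-3 - 10)) - U = ((U**2 - 5*U) - 13) - U = (-13 + U**2 - 5*U) - U = -13 + U**2 - 6*U)
((-16 - V) + R(-7))*S(7) = ((-16 - 1*(-3)) + (-13 + (-7)**2 - 6*(-7)))*(2*7) = ((-16 + 3) + (-13 + 49 + 42))*14 = (-13 + 78)*14 = 65*14 = 910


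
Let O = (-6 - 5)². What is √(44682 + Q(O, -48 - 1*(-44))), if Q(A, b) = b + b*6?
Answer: √44654 ≈ 211.31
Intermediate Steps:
O = 121 (O = (-11)² = 121)
Q(A, b) = 7*b (Q(A, b) = b + 6*b = 7*b)
√(44682 + Q(O, -48 - 1*(-44))) = √(44682 + 7*(-48 - 1*(-44))) = √(44682 + 7*(-48 + 44)) = √(44682 + 7*(-4)) = √(44682 - 28) = √44654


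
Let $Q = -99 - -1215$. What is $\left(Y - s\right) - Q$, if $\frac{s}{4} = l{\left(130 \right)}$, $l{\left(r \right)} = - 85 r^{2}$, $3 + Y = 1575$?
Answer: $5746456$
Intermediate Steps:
$Y = 1572$ ($Y = -3 + 1575 = 1572$)
$s = -5746000$ ($s = 4 \left(- 85 \cdot 130^{2}\right) = 4 \left(\left(-85\right) 16900\right) = 4 \left(-1436500\right) = -5746000$)
$Q = 1116$ ($Q = -99 + 1215 = 1116$)
$\left(Y - s\right) - Q = \left(1572 - -5746000\right) - 1116 = \left(1572 + 5746000\right) - 1116 = 5747572 - 1116 = 5746456$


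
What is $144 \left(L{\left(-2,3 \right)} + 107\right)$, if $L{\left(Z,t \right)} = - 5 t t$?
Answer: $8928$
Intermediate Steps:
$L{\left(Z,t \right)} = - 5 t^{2}$
$144 \left(L{\left(-2,3 \right)} + 107\right) = 144 \left(- 5 \cdot 3^{2} + 107\right) = 144 \left(\left(-5\right) 9 + 107\right) = 144 \left(-45 + 107\right) = 144 \cdot 62 = 8928$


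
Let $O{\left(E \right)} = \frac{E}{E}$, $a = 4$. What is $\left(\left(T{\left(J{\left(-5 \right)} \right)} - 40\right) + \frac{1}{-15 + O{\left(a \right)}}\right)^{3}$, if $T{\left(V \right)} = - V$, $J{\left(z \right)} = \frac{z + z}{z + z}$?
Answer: $- \frac{190109375}{2744} \approx -69282.0$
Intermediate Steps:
$J{\left(z \right)} = 1$ ($J{\left(z \right)} = \frac{2 z}{2 z} = 2 z \frac{1}{2 z} = 1$)
$O{\left(E \right)} = 1$
$\left(\left(T{\left(J{\left(-5 \right)} \right)} - 40\right) + \frac{1}{-15 + O{\left(a \right)}}\right)^{3} = \left(\left(\left(-1\right) 1 - 40\right) + \frac{1}{-15 + 1}\right)^{3} = \left(\left(-1 - 40\right) + \frac{1}{-14}\right)^{3} = \left(-41 - \frac{1}{14}\right)^{3} = \left(- \frac{575}{14}\right)^{3} = - \frac{190109375}{2744}$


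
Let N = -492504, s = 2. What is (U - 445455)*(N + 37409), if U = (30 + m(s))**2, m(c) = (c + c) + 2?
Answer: 202134540105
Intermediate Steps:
m(c) = 2 + 2*c (m(c) = 2*c + 2 = 2 + 2*c)
U = 1296 (U = (30 + (2 + 2*2))**2 = (30 + (2 + 4))**2 = (30 + 6)**2 = 36**2 = 1296)
(U - 445455)*(N + 37409) = (1296 - 445455)*(-492504 + 37409) = -444159*(-455095) = 202134540105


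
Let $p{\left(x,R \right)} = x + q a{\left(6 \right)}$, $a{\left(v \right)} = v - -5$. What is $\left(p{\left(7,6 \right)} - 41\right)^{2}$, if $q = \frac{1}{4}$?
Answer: $\frac{15625}{16} \approx 976.56$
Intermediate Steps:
$a{\left(v \right)} = 5 + v$ ($a{\left(v \right)} = v + 5 = 5 + v$)
$q = \frac{1}{4} \approx 0.25$
$p{\left(x,R \right)} = \frac{11}{4} + x$ ($p{\left(x,R \right)} = x + \frac{5 + 6}{4} = x + \frac{1}{4} \cdot 11 = x + \frac{11}{4} = \frac{11}{4} + x$)
$\left(p{\left(7,6 \right)} - 41\right)^{2} = \left(\left(\frac{11}{4} + 7\right) - 41\right)^{2} = \left(\frac{39}{4} - 41\right)^{2} = \left(- \frac{125}{4}\right)^{2} = \frac{15625}{16}$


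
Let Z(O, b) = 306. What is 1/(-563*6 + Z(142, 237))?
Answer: -1/3072 ≈ -0.00032552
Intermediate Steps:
1/(-563*6 + Z(142, 237)) = 1/(-563*6 + 306) = 1/(-3378 + 306) = 1/(-3072) = -1/3072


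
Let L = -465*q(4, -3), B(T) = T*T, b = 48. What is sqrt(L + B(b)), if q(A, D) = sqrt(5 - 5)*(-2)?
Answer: 48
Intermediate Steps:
q(A, D) = 0 (q(A, D) = sqrt(0)*(-2) = 0*(-2) = 0)
B(T) = T**2
L = 0 (L = -465*0 = 0)
sqrt(L + B(b)) = sqrt(0 + 48**2) = sqrt(0 + 2304) = sqrt(2304) = 48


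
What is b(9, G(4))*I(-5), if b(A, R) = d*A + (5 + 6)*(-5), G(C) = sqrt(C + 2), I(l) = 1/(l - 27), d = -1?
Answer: 2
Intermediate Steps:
I(l) = 1/(-27 + l)
G(C) = sqrt(2 + C)
b(A, R) = -55 - A (b(A, R) = -A + (5 + 6)*(-5) = -A + 11*(-5) = -A - 55 = -55 - A)
b(9, G(4))*I(-5) = (-55 - 1*9)/(-27 - 5) = (-55 - 9)/(-32) = -64*(-1/32) = 2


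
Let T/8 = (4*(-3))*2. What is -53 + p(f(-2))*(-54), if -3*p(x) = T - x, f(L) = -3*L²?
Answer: -3293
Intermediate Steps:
T = -192 (T = 8*((4*(-3))*2) = 8*(-12*2) = 8*(-24) = -192)
p(x) = 64 + x/3 (p(x) = -(-192 - x)/3 = 64 + x/3)
-53 + p(f(-2))*(-54) = -53 + (64 + (-3*(-2)²)/3)*(-54) = -53 + (64 + (-3*4)/3)*(-54) = -53 + (64 + (⅓)*(-12))*(-54) = -53 + (64 - 4)*(-54) = -53 + 60*(-54) = -53 - 3240 = -3293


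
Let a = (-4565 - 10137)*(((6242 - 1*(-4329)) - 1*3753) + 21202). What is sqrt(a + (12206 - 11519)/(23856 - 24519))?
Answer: I*sqrt(20120051954249)/221 ≈ 20297.0*I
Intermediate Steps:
a = -411950040 (a = -14702*(((6242 + 4329) - 3753) + 21202) = -14702*((10571 - 3753) + 21202) = -14702*(6818 + 21202) = -14702*28020 = -411950040)
sqrt(a + (12206 - 11519)/(23856 - 24519)) = sqrt(-411950040 + (12206 - 11519)/(23856 - 24519)) = sqrt(-411950040 + 687/(-663)) = sqrt(-411950040 + 687*(-1/663)) = sqrt(-411950040 - 229/221) = sqrt(-91040959069/221) = I*sqrt(20120051954249)/221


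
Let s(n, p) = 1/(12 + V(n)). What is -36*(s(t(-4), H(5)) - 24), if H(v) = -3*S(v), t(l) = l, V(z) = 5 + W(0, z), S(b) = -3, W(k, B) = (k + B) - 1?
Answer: 861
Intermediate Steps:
W(k, B) = -1 + B + k (W(k, B) = (B + k) - 1 = -1 + B + k)
V(z) = 4 + z (V(z) = 5 + (-1 + z + 0) = 5 + (-1 + z) = 4 + z)
H(v) = 9 (H(v) = -3*(-3) = 9)
s(n, p) = 1/(16 + n) (s(n, p) = 1/(12 + (4 + n)) = 1/(16 + n))
-36*(s(t(-4), H(5)) - 24) = -36*(1/(16 - 4) - 24) = -36*(1/12 - 24) = -36*(-287/12) = 861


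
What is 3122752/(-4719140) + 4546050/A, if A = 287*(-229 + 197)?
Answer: -2685265718921/5417572720 ≈ -495.66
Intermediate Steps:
A = -9184 (A = 287*(-32) = -9184)
3122752/(-4719140) + 4546050/A = 3122752/(-4719140) + 4546050/(-9184) = 3122752*(-1/4719140) + 4546050*(-1/9184) = -780688/1179785 - 2273025/4592 = -2685265718921/5417572720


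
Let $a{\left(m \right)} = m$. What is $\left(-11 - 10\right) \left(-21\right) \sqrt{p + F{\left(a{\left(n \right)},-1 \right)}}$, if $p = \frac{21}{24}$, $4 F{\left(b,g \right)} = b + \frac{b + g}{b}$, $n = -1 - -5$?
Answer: $\frac{441 \sqrt{33}}{4} \approx 633.34$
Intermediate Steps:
$n = 4$ ($n = -1 + 5 = 4$)
$F{\left(b,g \right)} = \frac{b}{4} + \frac{b + g}{4 b}$ ($F{\left(b,g \right)} = \frac{b + \frac{b + g}{b}}{4} = \frac{b}{4} + \frac{b + g}{4 b}$)
$p = \frac{7}{8}$ ($p = 21 \cdot \frac{1}{24} = \frac{7}{8} \approx 0.875$)
$\left(-11 - 10\right) \left(-21\right) \sqrt{p + F{\left(a{\left(n \right)},-1 \right)}} = \left(-11 - 10\right) \left(-21\right) \sqrt{\frac{7}{8} + \frac{-1 + 4 \left(1 + 4\right)}{4 \cdot 4}} = \left(-21\right) \left(-21\right) \sqrt{\frac{7}{8} + \frac{1}{4} \cdot \frac{1}{4} \left(-1 + 4 \cdot 5\right)} = 441 \sqrt{\frac{7}{8} + \frac{1}{4} \cdot \frac{1}{4} \left(-1 + 20\right)} = 441 \sqrt{\frac{7}{8} + \frac{1}{4} \cdot \frac{1}{4} \cdot 19} = 441 \sqrt{\frac{7}{8} + \frac{19}{16}} = 441 \sqrt{\frac{33}{16}} = 441 \frac{\sqrt{33}}{4} = \frac{441 \sqrt{33}}{4}$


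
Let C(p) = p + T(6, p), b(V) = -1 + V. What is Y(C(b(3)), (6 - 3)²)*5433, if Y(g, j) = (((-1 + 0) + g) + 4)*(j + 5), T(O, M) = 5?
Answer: 760620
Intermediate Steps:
C(p) = 5 + p (C(p) = p + 5 = 5 + p)
Y(g, j) = (3 + g)*(5 + j) (Y(g, j) = ((-1 + g) + 4)*(5 + j) = (3 + g)*(5 + j))
Y(C(b(3)), (6 - 3)²)*5433 = (15 + 3*(6 - 3)² + 5*(5 + (-1 + 3)) + (5 + (-1 + 3))*(6 - 3)²)*5433 = (15 + 3*3² + 5*(5 + 2) + (5 + 2)*3²)*5433 = (15 + 3*9 + 5*7 + 7*9)*5433 = (15 + 27 + 35 + 63)*5433 = 140*5433 = 760620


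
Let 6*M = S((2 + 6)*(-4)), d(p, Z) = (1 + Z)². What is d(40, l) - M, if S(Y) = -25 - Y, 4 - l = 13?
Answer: 377/6 ≈ 62.833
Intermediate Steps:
l = -9 (l = 4 - 1*13 = 4 - 13 = -9)
M = 7/6 (M = (-25 - (2 + 6)*(-4))/6 = (-25 - 8*(-4))/6 = (-25 - 1*(-32))/6 = (-25 + 32)/6 = (⅙)*7 = 7/6 ≈ 1.1667)
d(40, l) - M = (1 - 9)² - 1*7/6 = (-8)² - 7/6 = 64 - 7/6 = 377/6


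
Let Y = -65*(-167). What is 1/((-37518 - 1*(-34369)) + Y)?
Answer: 1/7706 ≈ 0.00012977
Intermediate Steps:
Y = 10855
1/((-37518 - 1*(-34369)) + Y) = 1/((-37518 - 1*(-34369)) + 10855) = 1/((-37518 + 34369) + 10855) = 1/(-3149 + 10855) = 1/7706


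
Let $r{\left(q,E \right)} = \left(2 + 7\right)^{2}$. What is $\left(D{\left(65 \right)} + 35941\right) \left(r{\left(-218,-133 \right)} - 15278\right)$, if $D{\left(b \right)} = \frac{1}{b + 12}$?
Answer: $- \frac{6008151318}{11} \approx -5.462 \cdot 10^{8}$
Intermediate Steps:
$r{\left(q,E \right)} = 81$ ($r{\left(q,E \right)} = 9^{2} = 81$)
$D{\left(b \right)} = \frac{1}{12 + b}$
$\left(D{\left(65 \right)} + 35941\right) \left(r{\left(-218,-133 \right)} - 15278\right) = \left(\frac{1}{12 + 65} + 35941\right) \left(81 - 15278\right) = \left(\frac{1}{77} + 35941\right) \left(-15197\right) = \frac{2767458}{77} \left(-15197\right) = - \frac{6008151318}{11}$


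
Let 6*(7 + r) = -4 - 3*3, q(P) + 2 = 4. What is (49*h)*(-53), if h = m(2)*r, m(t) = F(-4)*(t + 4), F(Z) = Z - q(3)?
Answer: -857010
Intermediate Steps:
q(P) = 2 (q(P) = -2 + 4 = 2)
F(Z) = -2 + Z (F(Z) = Z - 1*2 = Z - 2 = -2 + Z)
m(t) = -24 - 6*t (m(t) = (-2 - 4)*(t + 4) = -6*(4 + t) = -24 - 6*t)
r = -55/6 (r = -7 + (-4 - 3*3)/6 = -7 + (-4 - 9)/6 = -7 + (⅙)*(-13) = -7 - 13/6 = -55/6 ≈ -9.1667)
h = 330 (h = (-24 - 6*2)*(-55/6) = (-24 - 12)*(-55/6) = -36*(-55/6) = 330)
(49*h)*(-53) = (49*330)*(-53) = 16170*(-53) = -857010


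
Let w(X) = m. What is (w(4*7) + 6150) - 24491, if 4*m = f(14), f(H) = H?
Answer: -36675/2 ≈ -18338.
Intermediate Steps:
m = 7/2 (m = (1/4)*14 = 7/2 ≈ 3.5000)
w(X) = 7/2
(w(4*7) + 6150) - 24491 = (7/2 + 6150) - 24491 = 12307/2 - 24491 = -36675/2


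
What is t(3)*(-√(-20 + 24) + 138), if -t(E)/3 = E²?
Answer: -3672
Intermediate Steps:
t(E) = -3*E²
t(3)*(-√(-20 + 24) + 138) = (-3*3²)*(-√(-20 + 24) + 138) = (-3*9)*(-√4 + 138) = -27*(-1*2 + 138) = -27*(-2 + 138) = -27*136 = -3672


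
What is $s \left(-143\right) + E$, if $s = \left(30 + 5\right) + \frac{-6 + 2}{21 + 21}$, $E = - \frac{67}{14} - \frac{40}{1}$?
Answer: $- \frac{30217}{6} \approx -5036.2$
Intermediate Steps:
$E = - \frac{627}{14}$ ($E = \left(-67\right) \frac{1}{14} - 40 = - \frac{67}{14} - 40 = - \frac{627}{14} \approx -44.786$)
$s = \frac{733}{21}$ ($s = 35 - \frac{4}{42} = 35 - \frac{2}{21} = \frac{733}{21} \approx 34.905$)
$s \left(-143\right) + E = \frac{733}{21} \left(-143\right) - \frac{627}{14} = - \frac{104819}{21} - \frac{627}{14} = - \frac{30217}{6}$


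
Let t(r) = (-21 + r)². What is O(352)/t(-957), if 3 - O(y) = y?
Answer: -349/956484 ≈ -0.00036488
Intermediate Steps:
O(y) = 3 - y
O(352)/t(-957) = (3 - 1*352)/((-21 - 957)²) = (3 - 352)/((-978)²) = -349/956484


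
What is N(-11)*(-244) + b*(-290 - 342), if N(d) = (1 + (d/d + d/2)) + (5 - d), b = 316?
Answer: -202762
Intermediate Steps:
N(d) = 7 - d/2 (N(d) = (1 + (1 + d*(1/2))) + (5 - d) = (1 + (1 + d/2)) + (5 - d) = (2 + d/2) + (5 - d) = 7 - d/2)
N(-11)*(-244) + b*(-290 - 342) = (7 - 1/2*(-11))*(-244) + 316*(-290 - 342) = (7 + 11/2)*(-244) + 316*(-632) = (25/2)*(-244) - 199712 = -3050 - 199712 = -202762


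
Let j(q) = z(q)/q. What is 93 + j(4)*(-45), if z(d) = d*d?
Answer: -87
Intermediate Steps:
z(d) = d²
j(q) = q (j(q) = q²/q = q)
93 + j(4)*(-45) = 93 + 4*(-45) = 93 - 180 = -87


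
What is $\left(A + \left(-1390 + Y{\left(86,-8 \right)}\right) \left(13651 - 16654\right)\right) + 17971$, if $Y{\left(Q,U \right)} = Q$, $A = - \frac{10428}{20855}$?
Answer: $\frac{82041119537}{20855} \approx 3.9339 \cdot 10^{6}$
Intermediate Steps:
$A = - \frac{10428}{20855}$ ($A = \left(-10428\right) \frac{1}{20855} = - \frac{10428}{20855} \approx -0.50002$)
$\left(A + \left(-1390 + Y{\left(86,-8 \right)}\right) \left(13651 - 16654\right)\right) + 17971 = \left(- \frac{10428}{20855} + \left(-1390 + 86\right) \left(13651 - 16654\right)\right) + 17971 = \left(- \frac{10428}{20855} - -3915912\right) + 17971 = \left(- \frac{10428}{20855} + 3915912\right) + 17971 = \frac{81666334332}{20855} + 17971 = \frac{82041119537}{20855}$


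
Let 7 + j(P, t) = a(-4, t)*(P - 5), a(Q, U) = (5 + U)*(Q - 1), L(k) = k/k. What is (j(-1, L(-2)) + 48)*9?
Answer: 1989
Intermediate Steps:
L(k) = 1
a(Q, U) = (-1 + Q)*(5 + U) (a(Q, U) = (5 + U)*(-1 + Q) = (-1 + Q)*(5 + U))
j(P, t) = -7 + (-25 - 5*t)*(-5 + P) (j(P, t) = -7 + (-5 - t + 5*(-4) - 4*t)*(P - 5) = -7 + (-5 - t - 20 - 4*t)*(-5 + P) = -7 + (-25 - 5*t)*(-5 + P))
(j(-1, L(-2)) + 48)*9 = ((118 + 25*1 - 5*(-1)*(5 + 1)) + 48)*9 = ((118 + 25 - 5*(-1)*6) + 48)*9 = ((118 + 25 + 30) + 48)*9 = (173 + 48)*9 = 221*9 = 1989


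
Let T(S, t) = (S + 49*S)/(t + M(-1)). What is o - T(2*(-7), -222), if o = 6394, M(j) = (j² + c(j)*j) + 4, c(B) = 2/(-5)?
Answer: 6921202/1083 ≈ 6390.8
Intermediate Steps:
c(B) = -⅖ (c(B) = 2*(-⅕) = -⅖)
M(j) = 4 + j² - 2*j/5 (M(j) = (j² - 2*j/5) + 4 = 4 + j² - 2*j/5)
T(S, t) = 50*S/(27/5 + t) (T(S, t) = (S + 49*S)/(t + (4 + (-1)² - ⅖*(-1))) = (50*S)/(t + (4 + 1 + ⅖)) = (50*S)/(t + 27/5) = (50*S)/(27/5 + t) = 50*S/(27/5 + t))
o - T(2*(-7), -222) = 6394 - 250*2*(-7)/(27 + 5*(-222)) = 6394 - 250*(-14)/(27 - 1110) = 6394 - 250*(-14)/(-1083) = 6394 - 250*(-14)*(-1)/1083 = 6394 - 1*3500/1083 = 6394 - 3500/1083 = 6921202/1083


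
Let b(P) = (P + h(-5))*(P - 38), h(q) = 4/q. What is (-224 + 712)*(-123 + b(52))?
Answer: 1448872/5 ≈ 2.8977e+5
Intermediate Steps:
b(P) = (-38 + P)*(-⅘ + P) (b(P) = (P + 4/(-5))*(P - 38) = (P + 4*(-⅕))*(-38 + P) = (P - ⅘)*(-38 + P) = (-⅘ + P)*(-38 + P) = (-38 + P)*(-⅘ + P))
(-224 + 712)*(-123 + b(52)) = (-224 + 712)*(-123 + (152/5 + 52² - 194/5*52)) = 488*(-123 + (152/5 + 2704 - 10088/5)) = 488*(-123 + 3584/5) = 488*(2969/5) = 1448872/5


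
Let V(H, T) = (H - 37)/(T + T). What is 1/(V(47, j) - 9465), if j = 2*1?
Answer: -2/18925 ≈ -0.00010568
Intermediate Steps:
j = 2
V(H, T) = (-37 + H)/(2*T) (V(H, T) = (-37 + H)/((2*T)) = (-37 + H)*(1/(2*T)) = (-37 + H)/(2*T))
1/(V(47, j) - 9465) = 1/((½)*(-37 + 47)/2 - 9465) = 1/((½)*(½)*10 - 9465) = 1/(5/2 - 9465) = 1/(-18925/2) = -2/18925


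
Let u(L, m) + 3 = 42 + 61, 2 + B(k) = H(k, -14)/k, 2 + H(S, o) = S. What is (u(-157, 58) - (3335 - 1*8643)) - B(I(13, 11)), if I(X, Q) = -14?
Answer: 37862/7 ≈ 5408.9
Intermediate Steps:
H(S, o) = -2 + S
B(k) = -2 + (-2 + k)/k
u(L, m) = 100 (u(L, m) = -3 + (42 + 61) = -3 + 103 = 100)
(u(-157, 58) - (3335 - 1*8643)) - B(I(13, 11)) = (100 - (3335 - 1*8643)) - (-2 - 1*(-14))/(-14) = (100 - (3335 - 8643)) - (-1)*(-2 + 14)/14 = (100 - 1*(-5308)) - (-1)*12/14 = (100 + 5308) - 1*(-6/7) = 5408 + 6/7 = 37862/7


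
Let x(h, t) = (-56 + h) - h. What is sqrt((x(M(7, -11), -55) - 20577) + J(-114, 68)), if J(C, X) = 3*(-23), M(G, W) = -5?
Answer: I*sqrt(20702) ≈ 143.88*I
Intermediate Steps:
x(h, t) = -56
J(C, X) = -69
sqrt((x(M(7, -11), -55) - 20577) + J(-114, 68)) = sqrt((-56 - 20577) - 69) = sqrt(-20633 - 69) = sqrt(-20702) = I*sqrt(20702)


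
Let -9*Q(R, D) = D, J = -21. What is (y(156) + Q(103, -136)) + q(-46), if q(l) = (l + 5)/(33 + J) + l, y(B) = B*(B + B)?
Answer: 1750957/36 ≈ 48638.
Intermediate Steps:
Q(R, D) = -D/9
y(B) = 2*B² (y(B) = B*(2*B) = 2*B²)
q(l) = 5/12 + 13*l/12 (q(l) = (l + 5)/(33 - 21) + l = (5 + l)/12 + l = (5 + l)*(1/12) + l = (5/12 + l/12) + l = 5/12 + 13*l/12)
(y(156) + Q(103, -136)) + q(-46) = (2*156² - ⅑*(-136)) + (5/12 + (13/12)*(-46)) = (2*24336 + 136/9) + (5/12 - 299/6) = (48672 + 136/9) - 593/12 = 438184/9 - 593/12 = 1750957/36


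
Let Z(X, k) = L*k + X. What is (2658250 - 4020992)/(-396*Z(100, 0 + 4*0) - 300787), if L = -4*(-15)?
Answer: 1362742/340387 ≈ 4.0035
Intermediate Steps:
L = 60
Z(X, k) = X + 60*k (Z(X, k) = 60*k + X = X + 60*k)
(2658250 - 4020992)/(-396*Z(100, 0 + 4*0) - 300787) = (2658250 - 4020992)/(-396*(100 + 60*(0 + 4*0)) - 300787) = -1362742/(-396*(100 + 60*(0 + 0)) - 300787) = -1362742/(-396*(100 + 60*0) - 300787) = -1362742/(-396*(100 + 0) - 300787) = -1362742/(-396*100 - 300787) = -1362742/(-39600 - 300787) = -1362742/(-340387) = -1362742*(-1/340387) = 1362742/340387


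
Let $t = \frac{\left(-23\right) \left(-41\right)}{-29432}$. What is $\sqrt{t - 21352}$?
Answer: $\frac{i \sqrt{4624010065506}}{14716} \approx 146.12 i$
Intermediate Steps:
$t = - \frac{943}{29432}$ ($t = 943 \left(- \frac{1}{29432}\right) = - \frac{943}{29432} \approx -0.03204$)
$\sqrt{t - 21352} = \sqrt{- \frac{943}{29432} - 21352} = \sqrt{- \frac{628433007}{29432}} = \frac{i \sqrt{4624010065506}}{14716}$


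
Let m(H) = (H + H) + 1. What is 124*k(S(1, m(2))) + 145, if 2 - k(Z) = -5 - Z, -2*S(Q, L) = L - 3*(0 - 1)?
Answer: 517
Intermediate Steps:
m(H) = 1 + 2*H (m(H) = 2*H + 1 = 1 + 2*H)
S(Q, L) = -3/2 - L/2 (S(Q, L) = -(L - 3*(0 - 1))/2 = -(L - 3*(-1))/2 = -(L + 3)/2 = -(3 + L)/2 = -3/2 - L/2)
k(Z) = 7 + Z (k(Z) = 2 - (-5 - Z) = 2 + (5 + Z) = 7 + Z)
124*k(S(1, m(2))) + 145 = 124*(7 + (-3/2 - (1 + 2*2)/2)) + 145 = 124*(7 + (-3/2 - (1 + 4)/2)) + 145 = 124*(7 + (-3/2 - ½*5)) + 145 = 124*(7 + (-3/2 - 5/2)) + 145 = 124*(7 - 4) + 145 = 124*3 + 145 = 372 + 145 = 517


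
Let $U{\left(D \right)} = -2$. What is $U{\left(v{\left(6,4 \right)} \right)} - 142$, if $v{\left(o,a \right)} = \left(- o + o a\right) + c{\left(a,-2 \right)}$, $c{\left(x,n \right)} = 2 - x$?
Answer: $-144$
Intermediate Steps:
$v{\left(o,a \right)} = 2 - a - o + a o$ ($v{\left(o,a \right)} = \left(- o + o a\right) - \left(-2 + a\right) = \left(- o + a o\right) - \left(-2 + a\right) = 2 - a - o + a o$)
$U{\left(v{\left(6,4 \right)} \right)} - 142 = -2 - 142 = -144$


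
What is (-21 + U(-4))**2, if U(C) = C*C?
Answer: 25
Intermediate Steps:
U(C) = C**2
(-21 + U(-4))**2 = (-21 + (-4)**2)**2 = (-21 + 16)**2 = (-5)**2 = 25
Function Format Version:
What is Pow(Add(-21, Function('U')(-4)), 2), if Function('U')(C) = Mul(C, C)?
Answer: 25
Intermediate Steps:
Function('U')(C) = Pow(C, 2)
Pow(Add(-21, Function('U')(-4)), 2) = Pow(Add(-21, Pow(-4, 2)), 2) = Pow(Add(-21, 16), 2) = Pow(-5, 2) = 25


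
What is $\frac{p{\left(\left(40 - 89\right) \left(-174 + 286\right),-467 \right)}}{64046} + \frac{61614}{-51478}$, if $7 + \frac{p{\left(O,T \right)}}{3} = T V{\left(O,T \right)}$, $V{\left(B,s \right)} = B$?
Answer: $\frac{27989362113}{235497142} \approx 118.85$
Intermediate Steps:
$p{\left(O,T \right)} = -21 + 3 O T$ ($p{\left(O,T \right)} = -21 + 3 T O = -21 + 3 O T$)
$\frac{p{\left(\left(40 - 89\right) \left(-174 + 286\right),-467 \right)}}{64046} + \frac{61614}{-51478} = \frac{-21 + 3 \left(40 - 89\right) \left(-174 + 286\right) \left(-467\right)}{64046} + \frac{61614}{-51478} = \left(-21 + 3 \left(\left(-49\right) 112\right) \left(-467\right)\right) \frac{1}{64046} + 61614 \left(- \frac{1}{51478}\right) = \left(-21 + 3 \left(-5488\right) \left(-467\right)\right) \frac{1}{64046} - \frac{4401}{3677} = \left(-21 + 7688688\right) \frac{1}{64046} - \frac{4401}{3677} = 7688667 \cdot \frac{1}{64046} - \frac{4401}{3677} = \frac{7688667}{64046} - \frac{4401}{3677} = \frac{27989362113}{235497142}$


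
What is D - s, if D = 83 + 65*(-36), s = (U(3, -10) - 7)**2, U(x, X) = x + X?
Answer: -2453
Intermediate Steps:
U(x, X) = X + x
s = 196 (s = ((-10 + 3) - 7)**2 = (-7 - 7)**2 = (-14)**2 = 196)
D = -2257 (D = 83 - 2340 = -2257)
D - s = -2257 - 1*196 = -2257 - 196 = -2453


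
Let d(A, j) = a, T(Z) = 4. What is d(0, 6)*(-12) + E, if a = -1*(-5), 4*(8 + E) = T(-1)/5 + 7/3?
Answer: -4033/60 ≈ -67.217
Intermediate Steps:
E = -433/60 (E = -8 + (4/5 + 7/3)/4 = -8 + (4*(⅕) + 7*(⅓))/4 = -8 + (⅘ + 7/3)/4 = -8 + (¼)*(47/15) = -8 + 47/60 = -433/60 ≈ -7.2167)
a = 5
d(A, j) = 5
d(0, 6)*(-12) + E = 5*(-12) - 433/60 = -60 - 433/60 = -4033/60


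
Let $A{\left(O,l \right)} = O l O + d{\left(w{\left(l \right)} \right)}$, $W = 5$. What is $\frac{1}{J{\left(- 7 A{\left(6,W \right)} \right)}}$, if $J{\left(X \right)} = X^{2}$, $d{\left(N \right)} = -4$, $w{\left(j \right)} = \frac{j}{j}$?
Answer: $\frac{1}{1517824} \approx 6.5884 \cdot 10^{-7}$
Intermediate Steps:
$w{\left(j \right)} = 1$
$A{\left(O,l \right)} = -4 + l O^{2}$ ($A{\left(O,l \right)} = O l O - 4 = l O^{2} - 4 = -4 + l O^{2}$)
$\frac{1}{J{\left(- 7 A{\left(6,W \right)} \right)}} = \frac{1}{\left(- 7 \left(-4 + 5 \cdot 6^{2}\right)\right)^{2}} = \frac{1}{\left(- 7 \left(-4 + 5 \cdot 36\right)\right)^{2}} = \frac{1}{\left(- 7 \left(-4 + 180\right)\right)^{2}} = \frac{1}{\left(\left(-7\right) 176\right)^{2}} = \frac{1}{\left(-1232\right)^{2}} = \frac{1}{1517824}$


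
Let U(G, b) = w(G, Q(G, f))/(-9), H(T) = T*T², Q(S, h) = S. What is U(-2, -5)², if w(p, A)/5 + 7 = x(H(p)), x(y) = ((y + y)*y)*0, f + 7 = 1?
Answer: 1225/81 ≈ 15.123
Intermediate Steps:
f = -6 (f = -7 + 1 = -6)
H(T) = T³
x(y) = 0 (x(y) = ((2*y)*y)*0 = (2*y²)*0 = 0)
w(p, A) = -35 (w(p, A) = -35 + 5*0 = -35 + 0 = -35)
U(G, b) = 35/9 (U(G, b) = -35/(-9) = -35*(-⅑) = 35/9)
U(-2, -5)² = (35/9)² = 1225/81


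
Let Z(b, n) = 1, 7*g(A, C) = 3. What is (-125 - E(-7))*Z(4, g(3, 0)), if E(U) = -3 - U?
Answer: -129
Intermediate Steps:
g(A, C) = 3/7 (g(A, C) = (⅐)*3 = 3/7)
(-125 - E(-7))*Z(4, g(3, 0)) = (-125 - (-3 - 1*(-7)))*1 = (-125 - (-3 + 7))*1 = (-125 - 1*4)*1 = (-125 - 4)*1 = -129*1 = -129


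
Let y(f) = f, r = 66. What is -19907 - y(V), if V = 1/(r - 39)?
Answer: -537490/27 ≈ -19907.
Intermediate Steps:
V = 1/27 (V = 1/(66 - 39) = 1/27 ≈ 0.037037)
-19907 - y(V) = -19907 - 1*1/27 = -19907 - 1/27 = -537490/27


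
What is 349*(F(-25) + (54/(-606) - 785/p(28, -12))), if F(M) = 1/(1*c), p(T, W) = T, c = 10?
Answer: -138298579/14140 ≈ -9780.7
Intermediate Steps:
F(M) = 1/10 (F(M) = 1/(1*10) = 1/10)
349*(F(-25) + (54/(-606) - 785/p(28, -12))) = 349*(1/10 + (54/(-606) - 785/28)) = 349*(1/10 + (54*(-1/606) - 785*1/28)) = 349*(1/10 + (-9/101 - 785/28)) = 349*(1/10 - 79537/2828) = 349*(-396271/14140) = -138298579/14140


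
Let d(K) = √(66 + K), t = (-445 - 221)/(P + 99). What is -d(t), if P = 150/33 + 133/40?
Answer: -√132157106994/47023 ≈ -7.7310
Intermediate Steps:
P = 3463/440 (P = 150*(1/33) + 133*(1/40) = 50/11 + 133/40 = 3463/440 ≈ 7.8705)
t = -293040/47023 (t = (-445 - 221)/(3463/440 + 99) = -666/47023/440 = -666*440/47023 = -293040/47023 ≈ -6.2318)
-d(t) = -√(66 - 293040/47023) = -√(2810478/47023) = -√132157106994/47023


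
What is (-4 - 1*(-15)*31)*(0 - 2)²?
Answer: 1844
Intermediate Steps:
(-4 - 1*(-15)*31)*(0 - 2)² = (-4 + 15*31)*(-2)² = (-4 + 465)*4 = 461*4 = 1844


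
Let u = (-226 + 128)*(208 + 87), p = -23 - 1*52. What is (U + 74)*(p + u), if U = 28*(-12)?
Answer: 7594070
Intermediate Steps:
p = -75 (p = -23 - 52 = -75)
u = -28910 (u = -98*295 = -28910)
U = -336
(U + 74)*(p + u) = (-336 + 74)*(-75 - 28910) = -262*(-28985) = 7594070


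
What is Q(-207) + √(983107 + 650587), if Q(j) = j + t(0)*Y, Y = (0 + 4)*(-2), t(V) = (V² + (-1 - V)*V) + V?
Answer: -207 + √1633694 ≈ 1071.2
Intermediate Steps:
t(V) = V + V² + V*(-1 - V) (t(V) = (V² + V*(-1 - V)) + V = V + V² + V*(-1 - V))
Y = -8 (Y = 4*(-2) = -8)
Q(j) = j (Q(j) = j + 0*(-8) = j + 0 = j)
Q(-207) + √(983107 + 650587) = -207 + √(983107 + 650587) = -207 + √1633694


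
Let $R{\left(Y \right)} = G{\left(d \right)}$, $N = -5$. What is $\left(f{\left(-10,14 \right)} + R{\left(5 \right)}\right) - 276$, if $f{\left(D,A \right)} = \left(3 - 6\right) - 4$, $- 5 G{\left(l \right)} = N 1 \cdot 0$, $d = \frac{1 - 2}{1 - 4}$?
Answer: $-283$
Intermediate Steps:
$d = \frac{1}{3}$ ($d = - \frac{1}{-3} = \left(-1\right) \left(- \frac{1}{3}\right) = \frac{1}{3} \approx 0.33333$)
$G{\left(l \right)} = 0$ ($G{\left(l \right)} = - \frac{\left(-5\right) 1 \cdot 0}{5} = - \frac{\left(-5\right) 0}{5} = \left(- \frac{1}{5}\right) 0 = 0$)
$R{\left(Y \right)} = 0$
$f{\left(D,A \right)} = -7$ ($f{\left(D,A \right)} = -3 - 4 = -7$)
$\left(f{\left(-10,14 \right)} + R{\left(5 \right)}\right) - 276 = \left(-7 + 0\right) - 276 = -7 - 276 = -283$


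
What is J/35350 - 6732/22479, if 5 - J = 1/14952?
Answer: -1185513211613/3960449127600 ≈ -0.29934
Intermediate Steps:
J = 74759/14952 (J = 5 - 1/14952 = 74759/14952 ≈ 4.9999)
J/35350 - 6732/22479 = (74759/14952)/35350 - 6732/22479 = (74759/14952)*(1/35350) - 6732*1/22479 = 74759/528553200 - 2244/7493 = -1185513211613/3960449127600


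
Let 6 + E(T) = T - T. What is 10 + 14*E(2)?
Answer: -74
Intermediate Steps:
E(T) = -6 (E(T) = -6 + (T - T) = -6 + 0 = -6)
10 + 14*E(2) = 10 + 14*(-6) = 10 - 84 = -74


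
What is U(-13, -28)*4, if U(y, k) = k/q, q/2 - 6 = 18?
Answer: -7/3 ≈ -2.3333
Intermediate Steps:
q = 48 (q = 12 + 2*18 = 12 + 36 = 48)
U(y, k) = k/48
U(-13, -28)*4 = ((1/48)*(-28))*4 = -7/12*4 = -7/3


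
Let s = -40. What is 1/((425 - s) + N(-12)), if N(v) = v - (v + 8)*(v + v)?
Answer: 1/357 ≈ 0.0028011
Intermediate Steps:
N(v) = v - 2*v*(8 + v) (N(v) = v - (8 + v)*2*v = v - 2*v*(8 + v))
1/((425 - s) + N(-12)) = 1/((425 - 1*(-40)) - 1*(-12)*(15 + 2*(-12))) = 1/((425 + 40) - 1*(-12)*(15 - 24)) = 1/(465 - 1*(-12)*(-9)) = 1/(465 - 108) = 1/357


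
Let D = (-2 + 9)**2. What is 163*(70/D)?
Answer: 1630/7 ≈ 232.86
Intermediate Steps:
D = 49 (D = 7**2 = 49)
163*(70/D) = 163*(70/49) = 163*(70*(1/49)) = 163*(10/7) = 1630/7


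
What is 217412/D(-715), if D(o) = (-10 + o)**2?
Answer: 217412/525625 ≈ 0.41363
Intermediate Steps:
217412/D(-715) = 217412/((-10 - 715)**2) = 217412/((-725)**2) = 217412/525625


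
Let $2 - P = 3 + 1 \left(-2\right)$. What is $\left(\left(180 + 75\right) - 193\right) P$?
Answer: $62$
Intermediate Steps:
$P = 1$ ($P = 2 - \left(3 + 1 \left(-2\right)\right) = 2 - \left(3 - 2\right) = 2 - 1 = 1$)
$\left(\left(180 + 75\right) - 193\right) P = \left(\left(180 + 75\right) - 193\right) 1 = \left(255 - 193\right) 1 = 62 \cdot 1 = 62$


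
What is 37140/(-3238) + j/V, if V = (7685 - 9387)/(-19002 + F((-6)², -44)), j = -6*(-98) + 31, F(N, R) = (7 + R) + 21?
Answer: 257128267/37237 ≈ 6905.2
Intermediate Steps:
F(N, R) = 28 + R
j = 619 (j = 588 + 31 = 619)
V = 23/257 (V = (7685 - 9387)/(-19002 + (28 - 44)) = -1702/(-19002 - 16) = -1702/(-19018) = -1702*(-1/19018) = 23/257 ≈ 0.089494)
37140/(-3238) + j/V = 37140/(-3238) + 619/(23/257) = 37140*(-1/3238) + 619*(257/23) = -18570/1619 + 159083/23 = 257128267/37237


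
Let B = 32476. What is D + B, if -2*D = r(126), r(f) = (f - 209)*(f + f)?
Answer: 42934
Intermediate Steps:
r(f) = 2*f*(-209 + f) (r(f) = (-209 + f)*(2*f) = 2*f*(-209 + f))
D = 10458 (D = -126*(-209 + 126) = -126*(-83) = -1/2*(-20916) = 10458)
D + B = 10458 + 32476 = 42934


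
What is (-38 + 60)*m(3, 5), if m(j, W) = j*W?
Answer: 330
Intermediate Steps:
m(j, W) = W*j
(-38 + 60)*m(3, 5) = (-38 + 60)*(5*3) = 22*15 = 330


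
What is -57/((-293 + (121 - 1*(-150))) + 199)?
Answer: -19/59 ≈ -0.32203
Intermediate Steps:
-57/((-293 + (121 - 1*(-150))) + 199) = -57/((-293 + (121 + 150)) + 199) = -57/((-293 + 271) + 199) = -57/(-22 + 199) = -57/177 = -57*1/177 = -19/59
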